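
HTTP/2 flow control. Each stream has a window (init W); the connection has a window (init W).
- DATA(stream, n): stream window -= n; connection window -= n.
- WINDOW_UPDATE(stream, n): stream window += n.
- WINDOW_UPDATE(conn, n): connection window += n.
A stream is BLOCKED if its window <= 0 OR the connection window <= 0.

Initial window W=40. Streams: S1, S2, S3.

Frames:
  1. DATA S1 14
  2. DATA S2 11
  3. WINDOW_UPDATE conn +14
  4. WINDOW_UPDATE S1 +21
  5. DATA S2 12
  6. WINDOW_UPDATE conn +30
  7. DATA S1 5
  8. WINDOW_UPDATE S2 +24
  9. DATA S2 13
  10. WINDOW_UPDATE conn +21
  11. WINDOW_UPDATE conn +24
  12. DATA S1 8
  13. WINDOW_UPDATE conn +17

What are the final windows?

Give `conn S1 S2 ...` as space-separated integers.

Op 1: conn=26 S1=26 S2=40 S3=40 blocked=[]
Op 2: conn=15 S1=26 S2=29 S3=40 blocked=[]
Op 3: conn=29 S1=26 S2=29 S3=40 blocked=[]
Op 4: conn=29 S1=47 S2=29 S3=40 blocked=[]
Op 5: conn=17 S1=47 S2=17 S3=40 blocked=[]
Op 6: conn=47 S1=47 S2=17 S3=40 blocked=[]
Op 7: conn=42 S1=42 S2=17 S3=40 blocked=[]
Op 8: conn=42 S1=42 S2=41 S3=40 blocked=[]
Op 9: conn=29 S1=42 S2=28 S3=40 blocked=[]
Op 10: conn=50 S1=42 S2=28 S3=40 blocked=[]
Op 11: conn=74 S1=42 S2=28 S3=40 blocked=[]
Op 12: conn=66 S1=34 S2=28 S3=40 blocked=[]
Op 13: conn=83 S1=34 S2=28 S3=40 blocked=[]

Answer: 83 34 28 40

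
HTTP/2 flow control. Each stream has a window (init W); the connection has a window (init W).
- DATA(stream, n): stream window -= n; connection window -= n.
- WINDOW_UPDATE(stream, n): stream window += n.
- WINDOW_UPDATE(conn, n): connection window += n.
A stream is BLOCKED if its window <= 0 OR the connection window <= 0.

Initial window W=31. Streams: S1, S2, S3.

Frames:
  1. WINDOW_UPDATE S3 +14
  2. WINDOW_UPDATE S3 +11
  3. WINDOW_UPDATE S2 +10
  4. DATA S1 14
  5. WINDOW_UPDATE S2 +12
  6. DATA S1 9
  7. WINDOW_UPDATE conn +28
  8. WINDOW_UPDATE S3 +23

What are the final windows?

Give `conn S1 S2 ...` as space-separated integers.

Answer: 36 8 53 79

Derivation:
Op 1: conn=31 S1=31 S2=31 S3=45 blocked=[]
Op 2: conn=31 S1=31 S2=31 S3=56 blocked=[]
Op 3: conn=31 S1=31 S2=41 S3=56 blocked=[]
Op 4: conn=17 S1=17 S2=41 S3=56 blocked=[]
Op 5: conn=17 S1=17 S2=53 S3=56 blocked=[]
Op 6: conn=8 S1=8 S2=53 S3=56 blocked=[]
Op 7: conn=36 S1=8 S2=53 S3=56 blocked=[]
Op 8: conn=36 S1=8 S2=53 S3=79 blocked=[]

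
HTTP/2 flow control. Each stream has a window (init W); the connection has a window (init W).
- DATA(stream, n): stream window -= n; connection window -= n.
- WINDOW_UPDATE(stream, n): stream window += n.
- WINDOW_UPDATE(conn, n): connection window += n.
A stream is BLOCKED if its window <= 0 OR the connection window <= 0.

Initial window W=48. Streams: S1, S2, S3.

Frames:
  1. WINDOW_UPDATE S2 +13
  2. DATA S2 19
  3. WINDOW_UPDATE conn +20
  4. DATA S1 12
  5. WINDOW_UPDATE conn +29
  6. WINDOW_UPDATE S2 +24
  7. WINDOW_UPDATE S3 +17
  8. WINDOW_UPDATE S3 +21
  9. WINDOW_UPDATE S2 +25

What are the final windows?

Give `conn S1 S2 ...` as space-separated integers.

Answer: 66 36 91 86

Derivation:
Op 1: conn=48 S1=48 S2=61 S3=48 blocked=[]
Op 2: conn=29 S1=48 S2=42 S3=48 blocked=[]
Op 3: conn=49 S1=48 S2=42 S3=48 blocked=[]
Op 4: conn=37 S1=36 S2=42 S3=48 blocked=[]
Op 5: conn=66 S1=36 S2=42 S3=48 blocked=[]
Op 6: conn=66 S1=36 S2=66 S3=48 blocked=[]
Op 7: conn=66 S1=36 S2=66 S3=65 blocked=[]
Op 8: conn=66 S1=36 S2=66 S3=86 blocked=[]
Op 9: conn=66 S1=36 S2=91 S3=86 blocked=[]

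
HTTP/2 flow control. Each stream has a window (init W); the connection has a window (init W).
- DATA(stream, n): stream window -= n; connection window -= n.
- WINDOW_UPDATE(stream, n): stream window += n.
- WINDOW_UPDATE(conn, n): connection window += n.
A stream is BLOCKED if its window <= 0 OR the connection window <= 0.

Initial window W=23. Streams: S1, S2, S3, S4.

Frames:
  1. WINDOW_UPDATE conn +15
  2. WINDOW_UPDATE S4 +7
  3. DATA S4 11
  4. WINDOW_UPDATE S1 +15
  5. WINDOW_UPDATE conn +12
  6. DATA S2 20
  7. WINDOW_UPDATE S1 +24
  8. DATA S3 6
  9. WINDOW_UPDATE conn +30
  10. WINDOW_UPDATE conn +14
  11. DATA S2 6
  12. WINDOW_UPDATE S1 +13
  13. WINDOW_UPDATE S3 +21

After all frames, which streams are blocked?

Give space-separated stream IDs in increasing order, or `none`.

Answer: S2

Derivation:
Op 1: conn=38 S1=23 S2=23 S3=23 S4=23 blocked=[]
Op 2: conn=38 S1=23 S2=23 S3=23 S4=30 blocked=[]
Op 3: conn=27 S1=23 S2=23 S3=23 S4=19 blocked=[]
Op 4: conn=27 S1=38 S2=23 S3=23 S4=19 blocked=[]
Op 5: conn=39 S1=38 S2=23 S3=23 S4=19 blocked=[]
Op 6: conn=19 S1=38 S2=3 S3=23 S4=19 blocked=[]
Op 7: conn=19 S1=62 S2=3 S3=23 S4=19 blocked=[]
Op 8: conn=13 S1=62 S2=3 S3=17 S4=19 blocked=[]
Op 9: conn=43 S1=62 S2=3 S3=17 S4=19 blocked=[]
Op 10: conn=57 S1=62 S2=3 S3=17 S4=19 blocked=[]
Op 11: conn=51 S1=62 S2=-3 S3=17 S4=19 blocked=[2]
Op 12: conn=51 S1=75 S2=-3 S3=17 S4=19 blocked=[2]
Op 13: conn=51 S1=75 S2=-3 S3=38 S4=19 blocked=[2]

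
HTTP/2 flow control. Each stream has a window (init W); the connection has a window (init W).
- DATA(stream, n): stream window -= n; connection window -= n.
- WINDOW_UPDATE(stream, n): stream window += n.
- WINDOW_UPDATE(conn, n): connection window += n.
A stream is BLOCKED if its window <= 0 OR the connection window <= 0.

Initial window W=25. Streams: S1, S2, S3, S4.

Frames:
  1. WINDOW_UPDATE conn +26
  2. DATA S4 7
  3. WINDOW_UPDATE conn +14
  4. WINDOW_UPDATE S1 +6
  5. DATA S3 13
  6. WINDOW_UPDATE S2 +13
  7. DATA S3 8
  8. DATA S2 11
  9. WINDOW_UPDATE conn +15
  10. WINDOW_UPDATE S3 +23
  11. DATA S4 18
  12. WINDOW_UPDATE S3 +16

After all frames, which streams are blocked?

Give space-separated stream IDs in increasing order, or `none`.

Op 1: conn=51 S1=25 S2=25 S3=25 S4=25 blocked=[]
Op 2: conn=44 S1=25 S2=25 S3=25 S4=18 blocked=[]
Op 3: conn=58 S1=25 S2=25 S3=25 S4=18 blocked=[]
Op 4: conn=58 S1=31 S2=25 S3=25 S4=18 blocked=[]
Op 5: conn=45 S1=31 S2=25 S3=12 S4=18 blocked=[]
Op 6: conn=45 S1=31 S2=38 S3=12 S4=18 blocked=[]
Op 7: conn=37 S1=31 S2=38 S3=4 S4=18 blocked=[]
Op 8: conn=26 S1=31 S2=27 S3=4 S4=18 blocked=[]
Op 9: conn=41 S1=31 S2=27 S3=4 S4=18 blocked=[]
Op 10: conn=41 S1=31 S2=27 S3=27 S4=18 blocked=[]
Op 11: conn=23 S1=31 S2=27 S3=27 S4=0 blocked=[4]
Op 12: conn=23 S1=31 S2=27 S3=43 S4=0 blocked=[4]

Answer: S4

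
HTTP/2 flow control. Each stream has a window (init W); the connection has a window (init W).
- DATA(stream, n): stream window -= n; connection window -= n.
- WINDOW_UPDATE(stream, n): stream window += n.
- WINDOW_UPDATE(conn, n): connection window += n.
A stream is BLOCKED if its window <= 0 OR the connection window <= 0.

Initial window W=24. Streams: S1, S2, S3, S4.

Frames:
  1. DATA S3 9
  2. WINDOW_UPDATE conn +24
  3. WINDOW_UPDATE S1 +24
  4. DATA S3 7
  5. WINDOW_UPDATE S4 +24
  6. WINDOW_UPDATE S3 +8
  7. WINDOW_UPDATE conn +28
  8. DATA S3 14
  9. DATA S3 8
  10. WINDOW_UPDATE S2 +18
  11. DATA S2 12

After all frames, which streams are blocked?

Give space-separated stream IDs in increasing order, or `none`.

Answer: S3

Derivation:
Op 1: conn=15 S1=24 S2=24 S3=15 S4=24 blocked=[]
Op 2: conn=39 S1=24 S2=24 S3=15 S4=24 blocked=[]
Op 3: conn=39 S1=48 S2=24 S3=15 S4=24 blocked=[]
Op 4: conn=32 S1=48 S2=24 S3=8 S4=24 blocked=[]
Op 5: conn=32 S1=48 S2=24 S3=8 S4=48 blocked=[]
Op 6: conn=32 S1=48 S2=24 S3=16 S4=48 blocked=[]
Op 7: conn=60 S1=48 S2=24 S3=16 S4=48 blocked=[]
Op 8: conn=46 S1=48 S2=24 S3=2 S4=48 blocked=[]
Op 9: conn=38 S1=48 S2=24 S3=-6 S4=48 blocked=[3]
Op 10: conn=38 S1=48 S2=42 S3=-6 S4=48 blocked=[3]
Op 11: conn=26 S1=48 S2=30 S3=-6 S4=48 blocked=[3]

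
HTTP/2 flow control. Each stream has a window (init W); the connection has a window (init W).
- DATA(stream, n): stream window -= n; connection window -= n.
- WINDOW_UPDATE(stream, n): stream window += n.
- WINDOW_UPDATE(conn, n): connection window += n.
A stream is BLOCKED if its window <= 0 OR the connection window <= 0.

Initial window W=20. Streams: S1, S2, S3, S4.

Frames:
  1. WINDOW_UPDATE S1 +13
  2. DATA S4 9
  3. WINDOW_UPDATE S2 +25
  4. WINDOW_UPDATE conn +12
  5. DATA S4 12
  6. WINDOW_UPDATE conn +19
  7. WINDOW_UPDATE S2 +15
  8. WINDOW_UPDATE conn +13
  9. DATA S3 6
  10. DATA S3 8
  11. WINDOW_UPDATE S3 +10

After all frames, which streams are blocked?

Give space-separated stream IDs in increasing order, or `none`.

Answer: S4

Derivation:
Op 1: conn=20 S1=33 S2=20 S3=20 S4=20 blocked=[]
Op 2: conn=11 S1=33 S2=20 S3=20 S4=11 blocked=[]
Op 3: conn=11 S1=33 S2=45 S3=20 S4=11 blocked=[]
Op 4: conn=23 S1=33 S2=45 S3=20 S4=11 blocked=[]
Op 5: conn=11 S1=33 S2=45 S3=20 S4=-1 blocked=[4]
Op 6: conn=30 S1=33 S2=45 S3=20 S4=-1 blocked=[4]
Op 7: conn=30 S1=33 S2=60 S3=20 S4=-1 blocked=[4]
Op 8: conn=43 S1=33 S2=60 S3=20 S4=-1 blocked=[4]
Op 9: conn=37 S1=33 S2=60 S3=14 S4=-1 blocked=[4]
Op 10: conn=29 S1=33 S2=60 S3=6 S4=-1 blocked=[4]
Op 11: conn=29 S1=33 S2=60 S3=16 S4=-1 blocked=[4]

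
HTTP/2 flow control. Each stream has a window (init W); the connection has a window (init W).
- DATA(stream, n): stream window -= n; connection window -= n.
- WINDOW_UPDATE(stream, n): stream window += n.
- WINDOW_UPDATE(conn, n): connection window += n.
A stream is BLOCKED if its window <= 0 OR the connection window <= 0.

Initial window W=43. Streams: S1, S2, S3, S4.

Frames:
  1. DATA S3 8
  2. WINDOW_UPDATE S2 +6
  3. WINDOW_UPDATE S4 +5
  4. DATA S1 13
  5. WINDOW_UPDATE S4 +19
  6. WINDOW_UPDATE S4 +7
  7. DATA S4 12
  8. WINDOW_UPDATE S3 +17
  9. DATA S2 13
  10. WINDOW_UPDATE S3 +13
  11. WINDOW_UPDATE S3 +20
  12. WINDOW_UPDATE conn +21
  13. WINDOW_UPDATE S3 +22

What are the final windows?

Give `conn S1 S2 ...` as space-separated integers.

Answer: 18 30 36 107 62

Derivation:
Op 1: conn=35 S1=43 S2=43 S3=35 S4=43 blocked=[]
Op 2: conn=35 S1=43 S2=49 S3=35 S4=43 blocked=[]
Op 3: conn=35 S1=43 S2=49 S3=35 S4=48 blocked=[]
Op 4: conn=22 S1=30 S2=49 S3=35 S4=48 blocked=[]
Op 5: conn=22 S1=30 S2=49 S3=35 S4=67 blocked=[]
Op 6: conn=22 S1=30 S2=49 S3=35 S4=74 blocked=[]
Op 7: conn=10 S1=30 S2=49 S3=35 S4=62 blocked=[]
Op 8: conn=10 S1=30 S2=49 S3=52 S4=62 blocked=[]
Op 9: conn=-3 S1=30 S2=36 S3=52 S4=62 blocked=[1, 2, 3, 4]
Op 10: conn=-3 S1=30 S2=36 S3=65 S4=62 blocked=[1, 2, 3, 4]
Op 11: conn=-3 S1=30 S2=36 S3=85 S4=62 blocked=[1, 2, 3, 4]
Op 12: conn=18 S1=30 S2=36 S3=85 S4=62 blocked=[]
Op 13: conn=18 S1=30 S2=36 S3=107 S4=62 blocked=[]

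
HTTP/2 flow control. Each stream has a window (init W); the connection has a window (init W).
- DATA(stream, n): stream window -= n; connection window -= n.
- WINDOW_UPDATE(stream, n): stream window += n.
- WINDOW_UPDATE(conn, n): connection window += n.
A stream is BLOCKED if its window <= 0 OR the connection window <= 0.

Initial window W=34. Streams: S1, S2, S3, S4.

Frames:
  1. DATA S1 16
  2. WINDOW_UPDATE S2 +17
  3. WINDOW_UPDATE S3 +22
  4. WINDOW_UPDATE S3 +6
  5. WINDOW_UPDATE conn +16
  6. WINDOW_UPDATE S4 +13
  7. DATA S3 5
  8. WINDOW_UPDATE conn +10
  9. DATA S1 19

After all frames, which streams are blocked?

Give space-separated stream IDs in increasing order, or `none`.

Answer: S1

Derivation:
Op 1: conn=18 S1=18 S2=34 S3=34 S4=34 blocked=[]
Op 2: conn=18 S1=18 S2=51 S3=34 S4=34 blocked=[]
Op 3: conn=18 S1=18 S2=51 S3=56 S4=34 blocked=[]
Op 4: conn=18 S1=18 S2=51 S3=62 S4=34 blocked=[]
Op 5: conn=34 S1=18 S2=51 S3=62 S4=34 blocked=[]
Op 6: conn=34 S1=18 S2=51 S3=62 S4=47 blocked=[]
Op 7: conn=29 S1=18 S2=51 S3=57 S4=47 blocked=[]
Op 8: conn=39 S1=18 S2=51 S3=57 S4=47 blocked=[]
Op 9: conn=20 S1=-1 S2=51 S3=57 S4=47 blocked=[1]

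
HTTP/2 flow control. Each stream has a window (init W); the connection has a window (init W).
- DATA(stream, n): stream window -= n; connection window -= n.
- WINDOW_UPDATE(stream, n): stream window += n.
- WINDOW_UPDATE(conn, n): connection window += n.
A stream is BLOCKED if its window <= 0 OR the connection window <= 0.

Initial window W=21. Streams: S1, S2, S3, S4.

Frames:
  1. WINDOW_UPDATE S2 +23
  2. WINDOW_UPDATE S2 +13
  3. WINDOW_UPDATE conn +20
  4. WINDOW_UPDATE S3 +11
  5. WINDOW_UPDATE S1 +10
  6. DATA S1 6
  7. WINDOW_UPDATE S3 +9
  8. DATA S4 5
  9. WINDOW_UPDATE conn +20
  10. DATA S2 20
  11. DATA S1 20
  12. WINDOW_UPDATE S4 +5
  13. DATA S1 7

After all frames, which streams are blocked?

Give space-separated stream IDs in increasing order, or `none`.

Op 1: conn=21 S1=21 S2=44 S3=21 S4=21 blocked=[]
Op 2: conn=21 S1=21 S2=57 S3=21 S4=21 blocked=[]
Op 3: conn=41 S1=21 S2=57 S3=21 S4=21 blocked=[]
Op 4: conn=41 S1=21 S2=57 S3=32 S4=21 blocked=[]
Op 5: conn=41 S1=31 S2=57 S3=32 S4=21 blocked=[]
Op 6: conn=35 S1=25 S2=57 S3=32 S4=21 blocked=[]
Op 7: conn=35 S1=25 S2=57 S3=41 S4=21 blocked=[]
Op 8: conn=30 S1=25 S2=57 S3=41 S4=16 blocked=[]
Op 9: conn=50 S1=25 S2=57 S3=41 S4=16 blocked=[]
Op 10: conn=30 S1=25 S2=37 S3=41 S4=16 blocked=[]
Op 11: conn=10 S1=5 S2=37 S3=41 S4=16 blocked=[]
Op 12: conn=10 S1=5 S2=37 S3=41 S4=21 blocked=[]
Op 13: conn=3 S1=-2 S2=37 S3=41 S4=21 blocked=[1]

Answer: S1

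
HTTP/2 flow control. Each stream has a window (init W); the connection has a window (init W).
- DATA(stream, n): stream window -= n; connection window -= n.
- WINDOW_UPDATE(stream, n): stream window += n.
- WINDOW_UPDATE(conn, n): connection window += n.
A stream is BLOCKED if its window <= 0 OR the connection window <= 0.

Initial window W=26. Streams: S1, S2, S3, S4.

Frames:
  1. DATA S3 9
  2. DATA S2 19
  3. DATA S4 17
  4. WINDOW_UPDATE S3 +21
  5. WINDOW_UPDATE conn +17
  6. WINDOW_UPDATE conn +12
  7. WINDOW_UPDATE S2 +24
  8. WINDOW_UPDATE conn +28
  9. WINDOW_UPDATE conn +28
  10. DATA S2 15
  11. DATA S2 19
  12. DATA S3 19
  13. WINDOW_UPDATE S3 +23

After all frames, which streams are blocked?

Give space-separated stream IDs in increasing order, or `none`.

Op 1: conn=17 S1=26 S2=26 S3=17 S4=26 blocked=[]
Op 2: conn=-2 S1=26 S2=7 S3=17 S4=26 blocked=[1, 2, 3, 4]
Op 3: conn=-19 S1=26 S2=7 S3=17 S4=9 blocked=[1, 2, 3, 4]
Op 4: conn=-19 S1=26 S2=7 S3=38 S4=9 blocked=[1, 2, 3, 4]
Op 5: conn=-2 S1=26 S2=7 S3=38 S4=9 blocked=[1, 2, 3, 4]
Op 6: conn=10 S1=26 S2=7 S3=38 S4=9 blocked=[]
Op 7: conn=10 S1=26 S2=31 S3=38 S4=9 blocked=[]
Op 8: conn=38 S1=26 S2=31 S3=38 S4=9 blocked=[]
Op 9: conn=66 S1=26 S2=31 S3=38 S4=9 blocked=[]
Op 10: conn=51 S1=26 S2=16 S3=38 S4=9 blocked=[]
Op 11: conn=32 S1=26 S2=-3 S3=38 S4=9 blocked=[2]
Op 12: conn=13 S1=26 S2=-3 S3=19 S4=9 blocked=[2]
Op 13: conn=13 S1=26 S2=-3 S3=42 S4=9 blocked=[2]

Answer: S2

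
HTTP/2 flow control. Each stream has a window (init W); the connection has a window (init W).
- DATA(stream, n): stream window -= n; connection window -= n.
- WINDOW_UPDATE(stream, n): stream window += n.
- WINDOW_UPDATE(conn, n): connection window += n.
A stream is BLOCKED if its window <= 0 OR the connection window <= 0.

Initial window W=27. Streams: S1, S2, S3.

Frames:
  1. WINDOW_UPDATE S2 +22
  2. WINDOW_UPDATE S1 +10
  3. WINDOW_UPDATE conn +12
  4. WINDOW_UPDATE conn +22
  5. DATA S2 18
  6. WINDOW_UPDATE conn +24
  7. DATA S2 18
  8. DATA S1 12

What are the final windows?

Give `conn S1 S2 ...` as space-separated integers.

Answer: 37 25 13 27

Derivation:
Op 1: conn=27 S1=27 S2=49 S3=27 blocked=[]
Op 2: conn=27 S1=37 S2=49 S3=27 blocked=[]
Op 3: conn=39 S1=37 S2=49 S3=27 blocked=[]
Op 4: conn=61 S1=37 S2=49 S3=27 blocked=[]
Op 5: conn=43 S1=37 S2=31 S3=27 blocked=[]
Op 6: conn=67 S1=37 S2=31 S3=27 blocked=[]
Op 7: conn=49 S1=37 S2=13 S3=27 blocked=[]
Op 8: conn=37 S1=25 S2=13 S3=27 blocked=[]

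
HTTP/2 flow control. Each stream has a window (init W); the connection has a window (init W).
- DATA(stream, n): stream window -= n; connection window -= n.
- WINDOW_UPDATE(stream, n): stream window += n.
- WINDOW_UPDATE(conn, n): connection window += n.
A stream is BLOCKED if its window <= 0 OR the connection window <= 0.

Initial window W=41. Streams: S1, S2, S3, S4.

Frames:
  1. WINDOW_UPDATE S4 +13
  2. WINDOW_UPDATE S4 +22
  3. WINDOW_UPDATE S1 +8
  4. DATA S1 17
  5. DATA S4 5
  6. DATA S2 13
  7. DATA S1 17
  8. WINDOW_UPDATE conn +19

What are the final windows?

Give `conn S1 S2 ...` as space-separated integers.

Op 1: conn=41 S1=41 S2=41 S3=41 S4=54 blocked=[]
Op 2: conn=41 S1=41 S2=41 S3=41 S4=76 blocked=[]
Op 3: conn=41 S1=49 S2=41 S3=41 S4=76 blocked=[]
Op 4: conn=24 S1=32 S2=41 S3=41 S4=76 blocked=[]
Op 5: conn=19 S1=32 S2=41 S3=41 S4=71 blocked=[]
Op 6: conn=6 S1=32 S2=28 S3=41 S4=71 blocked=[]
Op 7: conn=-11 S1=15 S2=28 S3=41 S4=71 blocked=[1, 2, 3, 4]
Op 8: conn=8 S1=15 S2=28 S3=41 S4=71 blocked=[]

Answer: 8 15 28 41 71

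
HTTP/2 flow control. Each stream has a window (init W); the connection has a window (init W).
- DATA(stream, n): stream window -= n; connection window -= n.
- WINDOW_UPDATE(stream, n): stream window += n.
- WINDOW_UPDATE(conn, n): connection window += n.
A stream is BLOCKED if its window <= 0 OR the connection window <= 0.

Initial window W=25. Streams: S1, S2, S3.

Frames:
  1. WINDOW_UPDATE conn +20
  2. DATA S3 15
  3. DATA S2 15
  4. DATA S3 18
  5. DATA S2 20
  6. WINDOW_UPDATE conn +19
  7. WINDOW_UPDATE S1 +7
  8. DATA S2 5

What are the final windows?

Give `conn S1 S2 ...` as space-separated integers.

Op 1: conn=45 S1=25 S2=25 S3=25 blocked=[]
Op 2: conn=30 S1=25 S2=25 S3=10 blocked=[]
Op 3: conn=15 S1=25 S2=10 S3=10 blocked=[]
Op 4: conn=-3 S1=25 S2=10 S3=-8 blocked=[1, 2, 3]
Op 5: conn=-23 S1=25 S2=-10 S3=-8 blocked=[1, 2, 3]
Op 6: conn=-4 S1=25 S2=-10 S3=-8 blocked=[1, 2, 3]
Op 7: conn=-4 S1=32 S2=-10 S3=-8 blocked=[1, 2, 3]
Op 8: conn=-9 S1=32 S2=-15 S3=-8 blocked=[1, 2, 3]

Answer: -9 32 -15 -8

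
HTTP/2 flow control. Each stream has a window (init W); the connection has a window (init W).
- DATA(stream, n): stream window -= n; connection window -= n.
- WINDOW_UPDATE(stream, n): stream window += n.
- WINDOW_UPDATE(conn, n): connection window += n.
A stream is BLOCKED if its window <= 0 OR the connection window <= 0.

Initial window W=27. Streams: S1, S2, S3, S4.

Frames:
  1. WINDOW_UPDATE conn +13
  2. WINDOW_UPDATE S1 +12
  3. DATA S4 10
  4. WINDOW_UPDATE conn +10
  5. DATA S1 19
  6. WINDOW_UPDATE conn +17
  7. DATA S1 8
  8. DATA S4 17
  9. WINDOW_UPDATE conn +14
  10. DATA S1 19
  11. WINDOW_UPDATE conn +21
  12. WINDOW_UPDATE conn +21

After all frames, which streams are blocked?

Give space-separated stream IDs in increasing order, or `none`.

Answer: S1 S4

Derivation:
Op 1: conn=40 S1=27 S2=27 S3=27 S4=27 blocked=[]
Op 2: conn=40 S1=39 S2=27 S3=27 S4=27 blocked=[]
Op 3: conn=30 S1=39 S2=27 S3=27 S4=17 blocked=[]
Op 4: conn=40 S1=39 S2=27 S3=27 S4=17 blocked=[]
Op 5: conn=21 S1=20 S2=27 S3=27 S4=17 blocked=[]
Op 6: conn=38 S1=20 S2=27 S3=27 S4=17 blocked=[]
Op 7: conn=30 S1=12 S2=27 S3=27 S4=17 blocked=[]
Op 8: conn=13 S1=12 S2=27 S3=27 S4=0 blocked=[4]
Op 9: conn=27 S1=12 S2=27 S3=27 S4=0 blocked=[4]
Op 10: conn=8 S1=-7 S2=27 S3=27 S4=0 blocked=[1, 4]
Op 11: conn=29 S1=-7 S2=27 S3=27 S4=0 blocked=[1, 4]
Op 12: conn=50 S1=-7 S2=27 S3=27 S4=0 blocked=[1, 4]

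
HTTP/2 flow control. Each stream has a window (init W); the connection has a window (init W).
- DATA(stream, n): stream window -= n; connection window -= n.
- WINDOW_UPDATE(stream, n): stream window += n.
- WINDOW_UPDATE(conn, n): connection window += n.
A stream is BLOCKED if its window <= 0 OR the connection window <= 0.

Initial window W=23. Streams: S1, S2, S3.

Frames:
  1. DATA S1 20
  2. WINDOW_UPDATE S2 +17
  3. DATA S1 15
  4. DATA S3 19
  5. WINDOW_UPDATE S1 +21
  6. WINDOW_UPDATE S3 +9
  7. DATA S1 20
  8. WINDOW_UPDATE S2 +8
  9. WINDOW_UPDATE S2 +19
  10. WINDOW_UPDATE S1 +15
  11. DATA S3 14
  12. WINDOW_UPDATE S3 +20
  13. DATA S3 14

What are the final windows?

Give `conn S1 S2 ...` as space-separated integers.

Answer: -79 4 67 5

Derivation:
Op 1: conn=3 S1=3 S2=23 S3=23 blocked=[]
Op 2: conn=3 S1=3 S2=40 S3=23 blocked=[]
Op 3: conn=-12 S1=-12 S2=40 S3=23 blocked=[1, 2, 3]
Op 4: conn=-31 S1=-12 S2=40 S3=4 blocked=[1, 2, 3]
Op 5: conn=-31 S1=9 S2=40 S3=4 blocked=[1, 2, 3]
Op 6: conn=-31 S1=9 S2=40 S3=13 blocked=[1, 2, 3]
Op 7: conn=-51 S1=-11 S2=40 S3=13 blocked=[1, 2, 3]
Op 8: conn=-51 S1=-11 S2=48 S3=13 blocked=[1, 2, 3]
Op 9: conn=-51 S1=-11 S2=67 S3=13 blocked=[1, 2, 3]
Op 10: conn=-51 S1=4 S2=67 S3=13 blocked=[1, 2, 3]
Op 11: conn=-65 S1=4 S2=67 S3=-1 blocked=[1, 2, 3]
Op 12: conn=-65 S1=4 S2=67 S3=19 blocked=[1, 2, 3]
Op 13: conn=-79 S1=4 S2=67 S3=5 blocked=[1, 2, 3]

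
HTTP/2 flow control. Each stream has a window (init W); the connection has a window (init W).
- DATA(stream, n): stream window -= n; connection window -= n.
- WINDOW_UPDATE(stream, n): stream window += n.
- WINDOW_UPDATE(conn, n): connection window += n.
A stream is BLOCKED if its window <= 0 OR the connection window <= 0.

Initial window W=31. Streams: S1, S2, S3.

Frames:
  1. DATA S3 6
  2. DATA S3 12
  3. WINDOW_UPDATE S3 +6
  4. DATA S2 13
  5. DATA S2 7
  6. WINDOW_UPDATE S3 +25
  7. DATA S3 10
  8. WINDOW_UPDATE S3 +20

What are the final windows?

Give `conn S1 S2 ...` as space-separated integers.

Answer: -17 31 11 54

Derivation:
Op 1: conn=25 S1=31 S2=31 S3=25 blocked=[]
Op 2: conn=13 S1=31 S2=31 S3=13 blocked=[]
Op 3: conn=13 S1=31 S2=31 S3=19 blocked=[]
Op 4: conn=0 S1=31 S2=18 S3=19 blocked=[1, 2, 3]
Op 5: conn=-7 S1=31 S2=11 S3=19 blocked=[1, 2, 3]
Op 6: conn=-7 S1=31 S2=11 S3=44 blocked=[1, 2, 3]
Op 7: conn=-17 S1=31 S2=11 S3=34 blocked=[1, 2, 3]
Op 8: conn=-17 S1=31 S2=11 S3=54 blocked=[1, 2, 3]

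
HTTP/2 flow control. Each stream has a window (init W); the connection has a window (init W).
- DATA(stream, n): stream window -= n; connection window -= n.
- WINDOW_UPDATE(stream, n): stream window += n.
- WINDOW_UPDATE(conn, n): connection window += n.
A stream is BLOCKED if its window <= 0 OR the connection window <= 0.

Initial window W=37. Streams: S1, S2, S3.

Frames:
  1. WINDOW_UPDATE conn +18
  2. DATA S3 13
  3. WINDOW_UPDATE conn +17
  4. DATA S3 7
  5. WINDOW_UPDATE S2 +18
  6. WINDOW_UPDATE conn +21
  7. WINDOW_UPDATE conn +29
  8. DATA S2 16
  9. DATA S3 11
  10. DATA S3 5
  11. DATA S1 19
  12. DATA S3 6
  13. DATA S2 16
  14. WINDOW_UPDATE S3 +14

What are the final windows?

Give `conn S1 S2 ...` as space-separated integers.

Answer: 29 18 23 9

Derivation:
Op 1: conn=55 S1=37 S2=37 S3=37 blocked=[]
Op 2: conn=42 S1=37 S2=37 S3=24 blocked=[]
Op 3: conn=59 S1=37 S2=37 S3=24 blocked=[]
Op 4: conn=52 S1=37 S2=37 S3=17 blocked=[]
Op 5: conn=52 S1=37 S2=55 S3=17 blocked=[]
Op 6: conn=73 S1=37 S2=55 S3=17 blocked=[]
Op 7: conn=102 S1=37 S2=55 S3=17 blocked=[]
Op 8: conn=86 S1=37 S2=39 S3=17 blocked=[]
Op 9: conn=75 S1=37 S2=39 S3=6 blocked=[]
Op 10: conn=70 S1=37 S2=39 S3=1 blocked=[]
Op 11: conn=51 S1=18 S2=39 S3=1 blocked=[]
Op 12: conn=45 S1=18 S2=39 S3=-5 blocked=[3]
Op 13: conn=29 S1=18 S2=23 S3=-5 blocked=[3]
Op 14: conn=29 S1=18 S2=23 S3=9 blocked=[]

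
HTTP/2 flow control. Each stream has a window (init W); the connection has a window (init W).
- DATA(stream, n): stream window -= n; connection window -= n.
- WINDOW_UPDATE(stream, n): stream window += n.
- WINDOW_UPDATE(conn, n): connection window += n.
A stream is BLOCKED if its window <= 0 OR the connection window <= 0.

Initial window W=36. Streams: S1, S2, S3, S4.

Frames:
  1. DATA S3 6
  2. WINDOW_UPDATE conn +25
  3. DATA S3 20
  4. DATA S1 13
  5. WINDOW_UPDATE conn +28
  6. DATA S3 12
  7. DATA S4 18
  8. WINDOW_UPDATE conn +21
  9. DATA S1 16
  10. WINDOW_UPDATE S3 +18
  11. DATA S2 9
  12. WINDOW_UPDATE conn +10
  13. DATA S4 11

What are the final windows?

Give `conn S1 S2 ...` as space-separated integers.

Op 1: conn=30 S1=36 S2=36 S3=30 S4=36 blocked=[]
Op 2: conn=55 S1=36 S2=36 S3=30 S4=36 blocked=[]
Op 3: conn=35 S1=36 S2=36 S3=10 S4=36 blocked=[]
Op 4: conn=22 S1=23 S2=36 S3=10 S4=36 blocked=[]
Op 5: conn=50 S1=23 S2=36 S3=10 S4=36 blocked=[]
Op 6: conn=38 S1=23 S2=36 S3=-2 S4=36 blocked=[3]
Op 7: conn=20 S1=23 S2=36 S3=-2 S4=18 blocked=[3]
Op 8: conn=41 S1=23 S2=36 S3=-2 S4=18 blocked=[3]
Op 9: conn=25 S1=7 S2=36 S3=-2 S4=18 blocked=[3]
Op 10: conn=25 S1=7 S2=36 S3=16 S4=18 blocked=[]
Op 11: conn=16 S1=7 S2=27 S3=16 S4=18 blocked=[]
Op 12: conn=26 S1=7 S2=27 S3=16 S4=18 blocked=[]
Op 13: conn=15 S1=7 S2=27 S3=16 S4=7 blocked=[]

Answer: 15 7 27 16 7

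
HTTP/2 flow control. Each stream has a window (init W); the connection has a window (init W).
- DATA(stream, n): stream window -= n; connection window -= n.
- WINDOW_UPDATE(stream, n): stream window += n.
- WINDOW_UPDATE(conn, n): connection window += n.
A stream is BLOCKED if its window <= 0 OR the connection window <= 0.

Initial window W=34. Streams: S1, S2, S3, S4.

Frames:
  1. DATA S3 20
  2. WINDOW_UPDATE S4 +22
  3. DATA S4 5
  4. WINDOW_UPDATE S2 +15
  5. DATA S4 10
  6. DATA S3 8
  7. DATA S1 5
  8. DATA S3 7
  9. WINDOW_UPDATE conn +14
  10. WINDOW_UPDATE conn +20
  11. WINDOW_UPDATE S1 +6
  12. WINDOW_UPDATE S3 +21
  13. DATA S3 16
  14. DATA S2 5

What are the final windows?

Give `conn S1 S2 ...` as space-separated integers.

Op 1: conn=14 S1=34 S2=34 S3=14 S4=34 blocked=[]
Op 2: conn=14 S1=34 S2=34 S3=14 S4=56 blocked=[]
Op 3: conn=9 S1=34 S2=34 S3=14 S4=51 blocked=[]
Op 4: conn=9 S1=34 S2=49 S3=14 S4=51 blocked=[]
Op 5: conn=-1 S1=34 S2=49 S3=14 S4=41 blocked=[1, 2, 3, 4]
Op 6: conn=-9 S1=34 S2=49 S3=6 S4=41 blocked=[1, 2, 3, 4]
Op 7: conn=-14 S1=29 S2=49 S3=6 S4=41 blocked=[1, 2, 3, 4]
Op 8: conn=-21 S1=29 S2=49 S3=-1 S4=41 blocked=[1, 2, 3, 4]
Op 9: conn=-7 S1=29 S2=49 S3=-1 S4=41 blocked=[1, 2, 3, 4]
Op 10: conn=13 S1=29 S2=49 S3=-1 S4=41 blocked=[3]
Op 11: conn=13 S1=35 S2=49 S3=-1 S4=41 blocked=[3]
Op 12: conn=13 S1=35 S2=49 S3=20 S4=41 blocked=[]
Op 13: conn=-3 S1=35 S2=49 S3=4 S4=41 blocked=[1, 2, 3, 4]
Op 14: conn=-8 S1=35 S2=44 S3=4 S4=41 blocked=[1, 2, 3, 4]

Answer: -8 35 44 4 41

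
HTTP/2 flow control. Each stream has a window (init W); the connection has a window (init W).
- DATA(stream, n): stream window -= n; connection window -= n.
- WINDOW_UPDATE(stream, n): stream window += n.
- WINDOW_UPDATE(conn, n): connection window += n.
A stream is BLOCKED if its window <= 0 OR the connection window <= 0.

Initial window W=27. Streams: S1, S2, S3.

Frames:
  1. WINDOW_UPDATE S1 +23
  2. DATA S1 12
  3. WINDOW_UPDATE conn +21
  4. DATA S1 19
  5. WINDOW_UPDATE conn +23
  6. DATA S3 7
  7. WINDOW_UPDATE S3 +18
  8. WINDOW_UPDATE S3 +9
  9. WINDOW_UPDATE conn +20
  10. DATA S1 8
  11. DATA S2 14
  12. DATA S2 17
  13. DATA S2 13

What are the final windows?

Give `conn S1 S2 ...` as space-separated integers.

Op 1: conn=27 S1=50 S2=27 S3=27 blocked=[]
Op 2: conn=15 S1=38 S2=27 S3=27 blocked=[]
Op 3: conn=36 S1=38 S2=27 S3=27 blocked=[]
Op 4: conn=17 S1=19 S2=27 S3=27 blocked=[]
Op 5: conn=40 S1=19 S2=27 S3=27 blocked=[]
Op 6: conn=33 S1=19 S2=27 S3=20 blocked=[]
Op 7: conn=33 S1=19 S2=27 S3=38 blocked=[]
Op 8: conn=33 S1=19 S2=27 S3=47 blocked=[]
Op 9: conn=53 S1=19 S2=27 S3=47 blocked=[]
Op 10: conn=45 S1=11 S2=27 S3=47 blocked=[]
Op 11: conn=31 S1=11 S2=13 S3=47 blocked=[]
Op 12: conn=14 S1=11 S2=-4 S3=47 blocked=[2]
Op 13: conn=1 S1=11 S2=-17 S3=47 blocked=[2]

Answer: 1 11 -17 47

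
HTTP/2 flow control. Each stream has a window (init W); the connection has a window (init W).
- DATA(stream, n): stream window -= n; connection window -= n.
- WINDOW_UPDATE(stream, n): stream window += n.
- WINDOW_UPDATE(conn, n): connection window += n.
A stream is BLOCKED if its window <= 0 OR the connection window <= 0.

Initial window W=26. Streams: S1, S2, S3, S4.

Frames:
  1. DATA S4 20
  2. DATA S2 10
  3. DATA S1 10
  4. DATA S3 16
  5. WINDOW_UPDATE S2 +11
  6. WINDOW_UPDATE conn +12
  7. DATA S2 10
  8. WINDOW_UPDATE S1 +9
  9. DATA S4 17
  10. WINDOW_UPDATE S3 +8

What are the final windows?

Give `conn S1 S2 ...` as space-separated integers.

Answer: -45 25 17 18 -11

Derivation:
Op 1: conn=6 S1=26 S2=26 S3=26 S4=6 blocked=[]
Op 2: conn=-4 S1=26 S2=16 S3=26 S4=6 blocked=[1, 2, 3, 4]
Op 3: conn=-14 S1=16 S2=16 S3=26 S4=6 blocked=[1, 2, 3, 4]
Op 4: conn=-30 S1=16 S2=16 S3=10 S4=6 blocked=[1, 2, 3, 4]
Op 5: conn=-30 S1=16 S2=27 S3=10 S4=6 blocked=[1, 2, 3, 4]
Op 6: conn=-18 S1=16 S2=27 S3=10 S4=6 blocked=[1, 2, 3, 4]
Op 7: conn=-28 S1=16 S2=17 S3=10 S4=6 blocked=[1, 2, 3, 4]
Op 8: conn=-28 S1=25 S2=17 S3=10 S4=6 blocked=[1, 2, 3, 4]
Op 9: conn=-45 S1=25 S2=17 S3=10 S4=-11 blocked=[1, 2, 3, 4]
Op 10: conn=-45 S1=25 S2=17 S3=18 S4=-11 blocked=[1, 2, 3, 4]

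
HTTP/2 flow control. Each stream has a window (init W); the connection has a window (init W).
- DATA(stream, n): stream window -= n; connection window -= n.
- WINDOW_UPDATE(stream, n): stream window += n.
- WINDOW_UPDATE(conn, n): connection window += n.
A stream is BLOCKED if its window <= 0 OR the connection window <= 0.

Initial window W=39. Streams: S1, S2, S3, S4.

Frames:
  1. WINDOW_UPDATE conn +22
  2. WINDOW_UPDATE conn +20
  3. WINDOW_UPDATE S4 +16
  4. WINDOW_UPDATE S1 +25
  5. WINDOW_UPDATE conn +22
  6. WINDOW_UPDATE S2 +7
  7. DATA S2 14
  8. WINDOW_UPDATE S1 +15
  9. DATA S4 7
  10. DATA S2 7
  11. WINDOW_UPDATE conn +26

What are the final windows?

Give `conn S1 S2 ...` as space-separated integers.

Op 1: conn=61 S1=39 S2=39 S3=39 S4=39 blocked=[]
Op 2: conn=81 S1=39 S2=39 S3=39 S4=39 blocked=[]
Op 3: conn=81 S1=39 S2=39 S3=39 S4=55 blocked=[]
Op 4: conn=81 S1=64 S2=39 S3=39 S4=55 blocked=[]
Op 5: conn=103 S1=64 S2=39 S3=39 S4=55 blocked=[]
Op 6: conn=103 S1=64 S2=46 S3=39 S4=55 blocked=[]
Op 7: conn=89 S1=64 S2=32 S3=39 S4=55 blocked=[]
Op 8: conn=89 S1=79 S2=32 S3=39 S4=55 blocked=[]
Op 9: conn=82 S1=79 S2=32 S3=39 S4=48 blocked=[]
Op 10: conn=75 S1=79 S2=25 S3=39 S4=48 blocked=[]
Op 11: conn=101 S1=79 S2=25 S3=39 S4=48 blocked=[]

Answer: 101 79 25 39 48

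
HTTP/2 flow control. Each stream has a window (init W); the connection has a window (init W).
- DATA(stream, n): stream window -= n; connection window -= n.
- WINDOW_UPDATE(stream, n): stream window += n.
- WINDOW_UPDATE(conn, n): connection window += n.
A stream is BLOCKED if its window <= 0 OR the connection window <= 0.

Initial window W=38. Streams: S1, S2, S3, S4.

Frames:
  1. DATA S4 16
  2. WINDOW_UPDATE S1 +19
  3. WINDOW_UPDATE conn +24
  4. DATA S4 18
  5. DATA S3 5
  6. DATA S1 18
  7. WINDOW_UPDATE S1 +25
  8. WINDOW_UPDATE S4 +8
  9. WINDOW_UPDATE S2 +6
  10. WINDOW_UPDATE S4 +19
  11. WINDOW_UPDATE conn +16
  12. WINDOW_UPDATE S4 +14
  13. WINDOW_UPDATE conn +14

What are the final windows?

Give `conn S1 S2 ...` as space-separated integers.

Op 1: conn=22 S1=38 S2=38 S3=38 S4=22 blocked=[]
Op 2: conn=22 S1=57 S2=38 S3=38 S4=22 blocked=[]
Op 3: conn=46 S1=57 S2=38 S3=38 S4=22 blocked=[]
Op 4: conn=28 S1=57 S2=38 S3=38 S4=4 blocked=[]
Op 5: conn=23 S1=57 S2=38 S3=33 S4=4 blocked=[]
Op 6: conn=5 S1=39 S2=38 S3=33 S4=4 blocked=[]
Op 7: conn=5 S1=64 S2=38 S3=33 S4=4 blocked=[]
Op 8: conn=5 S1=64 S2=38 S3=33 S4=12 blocked=[]
Op 9: conn=5 S1=64 S2=44 S3=33 S4=12 blocked=[]
Op 10: conn=5 S1=64 S2=44 S3=33 S4=31 blocked=[]
Op 11: conn=21 S1=64 S2=44 S3=33 S4=31 blocked=[]
Op 12: conn=21 S1=64 S2=44 S3=33 S4=45 blocked=[]
Op 13: conn=35 S1=64 S2=44 S3=33 S4=45 blocked=[]

Answer: 35 64 44 33 45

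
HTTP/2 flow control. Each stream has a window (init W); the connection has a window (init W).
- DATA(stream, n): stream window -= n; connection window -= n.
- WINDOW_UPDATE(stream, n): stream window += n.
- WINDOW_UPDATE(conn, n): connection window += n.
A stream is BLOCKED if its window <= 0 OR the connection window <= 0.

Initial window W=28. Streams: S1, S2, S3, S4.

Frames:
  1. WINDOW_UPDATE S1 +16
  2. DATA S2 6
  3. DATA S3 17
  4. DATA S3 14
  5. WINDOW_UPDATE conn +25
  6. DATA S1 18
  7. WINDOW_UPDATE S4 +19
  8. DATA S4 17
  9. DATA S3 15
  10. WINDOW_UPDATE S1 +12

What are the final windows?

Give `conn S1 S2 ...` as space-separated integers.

Answer: -34 38 22 -18 30

Derivation:
Op 1: conn=28 S1=44 S2=28 S3=28 S4=28 blocked=[]
Op 2: conn=22 S1=44 S2=22 S3=28 S4=28 blocked=[]
Op 3: conn=5 S1=44 S2=22 S3=11 S4=28 blocked=[]
Op 4: conn=-9 S1=44 S2=22 S3=-3 S4=28 blocked=[1, 2, 3, 4]
Op 5: conn=16 S1=44 S2=22 S3=-3 S4=28 blocked=[3]
Op 6: conn=-2 S1=26 S2=22 S3=-3 S4=28 blocked=[1, 2, 3, 4]
Op 7: conn=-2 S1=26 S2=22 S3=-3 S4=47 blocked=[1, 2, 3, 4]
Op 8: conn=-19 S1=26 S2=22 S3=-3 S4=30 blocked=[1, 2, 3, 4]
Op 9: conn=-34 S1=26 S2=22 S3=-18 S4=30 blocked=[1, 2, 3, 4]
Op 10: conn=-34 S1=38 S2=22 S3=-18 S4=30 blocked=[1, 2, 3, 4]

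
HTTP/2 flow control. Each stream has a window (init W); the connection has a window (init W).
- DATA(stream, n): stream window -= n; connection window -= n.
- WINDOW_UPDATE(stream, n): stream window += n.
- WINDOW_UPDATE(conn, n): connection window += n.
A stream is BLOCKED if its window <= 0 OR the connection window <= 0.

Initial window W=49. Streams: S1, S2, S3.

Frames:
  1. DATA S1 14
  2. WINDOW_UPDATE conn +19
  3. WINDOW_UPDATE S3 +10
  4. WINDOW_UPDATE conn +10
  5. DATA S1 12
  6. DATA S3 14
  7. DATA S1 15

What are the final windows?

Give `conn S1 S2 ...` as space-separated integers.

Op 1: conn=35 S1=35 S2=49 S3=49 blocked=[]
Op 2: conn=54 S1=35 S2=49 S3=49 blocked=[]
Op 3: conn=54 S1=35 S2=49 S3=59 blocked=[]
Op 4: conn=64 S1=35 S2=49 S3=59 blocked=[]
Op 5: conn=52 S1=23 S2=49 S3=59 blocked=[]
Op 6: conn=38 S1=23 S2=49 S3=45 blocked=[]
Op 7: conn=23 S1=8 S2=49 S3=45 blocked=[]

Answer: 23 8 49 45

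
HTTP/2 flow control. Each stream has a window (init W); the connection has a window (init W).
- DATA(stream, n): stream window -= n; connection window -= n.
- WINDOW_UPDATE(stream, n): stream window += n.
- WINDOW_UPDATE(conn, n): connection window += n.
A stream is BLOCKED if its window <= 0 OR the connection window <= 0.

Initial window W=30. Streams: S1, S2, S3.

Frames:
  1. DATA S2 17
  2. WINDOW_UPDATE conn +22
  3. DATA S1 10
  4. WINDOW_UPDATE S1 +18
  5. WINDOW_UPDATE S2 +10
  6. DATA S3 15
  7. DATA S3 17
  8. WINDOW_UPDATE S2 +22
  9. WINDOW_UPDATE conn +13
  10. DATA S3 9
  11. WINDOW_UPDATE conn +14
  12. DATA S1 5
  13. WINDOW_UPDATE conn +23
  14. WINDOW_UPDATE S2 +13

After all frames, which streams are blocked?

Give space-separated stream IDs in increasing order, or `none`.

Answer: S3

Derivation:
Op 1: conn=13 S1=30 S2=13 S3=30 blocked=[]
Op 2: conn=35 S1=30 S2=13 S3=30 blocked=[]
Op 3: conn=25 S1=20 S2=13 S3=30 blocked=[]
Op 4: conn=25 S1=38 S2=13 S3=30 blocked=[]
Op 5: conn=25 S1=38 S2=23 S3=30 blocked=[]
Op 6: conn=10 S1=38 S2=23 S3=15 blocked=[]
Op 7: conn=-7 S1=38 S2=23 S3=-2 blocked=[1, 2, 3]
Op 8: conn=-7 S1=38 S2=45 S3=-2 blocked=[1, 2, 3]
Op 9: conn=6 S1=38 S2=45 S3=-2 blocked=[3]
Op 10: conn=-3 S1=38 S2=45 S3=-11 blocked=[1, 2, 3]
Op 11: conn=11 S1=38 S2=45 S3=-11 blocked=[3]
Op 12: conn=6 S1=33 S2=45 S3=-11 blocked=[3]
Op 13: conn=29 S1=33 S2=45 S3=-11 blocked=[3]
Op 14: conn=29 S1=33 S2=58 S3=-11 blocked=[3]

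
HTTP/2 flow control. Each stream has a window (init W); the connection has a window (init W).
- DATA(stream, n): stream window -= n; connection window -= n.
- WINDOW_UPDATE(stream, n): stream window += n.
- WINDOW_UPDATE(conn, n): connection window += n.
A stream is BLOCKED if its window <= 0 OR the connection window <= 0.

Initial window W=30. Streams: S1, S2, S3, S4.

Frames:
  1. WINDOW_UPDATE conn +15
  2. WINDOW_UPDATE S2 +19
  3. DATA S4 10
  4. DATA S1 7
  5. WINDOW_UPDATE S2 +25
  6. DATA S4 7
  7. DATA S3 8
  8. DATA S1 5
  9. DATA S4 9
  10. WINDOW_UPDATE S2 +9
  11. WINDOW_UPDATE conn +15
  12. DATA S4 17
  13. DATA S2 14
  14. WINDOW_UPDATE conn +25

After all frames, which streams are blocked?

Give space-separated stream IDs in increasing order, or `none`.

Answer: S4

Derivation:
Op 1: conn=45 S1=30 S2=30 S3=30 S4=30 blocked=[]
Op 2: conn=45 S1=30 S2=49 S3=30 S4=30 blocked=[]
Op 3: conn=35 S1=30 S2=49 S3=30 S4=20 blocked=[]
Op 4: conn=28 S1=23 S2=49 S3=30 S4=20 blocked=[]
Op 5: conn=28 S1=23 S2=74 S3=30 S4=20 blocked=[]
Op 6: conn=21 S1=23 S2=74 S3=30 S4=13 blocked=[]
Op 7: conn=13 S1=23 S2=74 S3=22 S4=13 blocked=[]
Op 8: conn=8 S1=18 S2=74 S3=22 S4=13 blocked=[]
Op 9: conn=-1 S1=18 S2=74 S3=22 S4=4 blocked=[1, 2, 3, 4]
Op 10: conn=-1 S1=18 S2=83 S3=22 S4=4 blocked=[1, 2, 3, 4]
Op 11: conn=14 S1=18 S2=83 S3=22 S4=4 blocked=[]
Op 12: conn=-3 S1=18 S2=83 S3=22 S4=-13 blocked=[1, 2, 3, 4]
Op 13: conn=-17 S1=18 S2=69 S3=22 S4=-13 blocked=[1, 2, 3, 4]
Op 14: conn=8 S1=18 S2=69 S3=22 S4=-13 blocked=[4]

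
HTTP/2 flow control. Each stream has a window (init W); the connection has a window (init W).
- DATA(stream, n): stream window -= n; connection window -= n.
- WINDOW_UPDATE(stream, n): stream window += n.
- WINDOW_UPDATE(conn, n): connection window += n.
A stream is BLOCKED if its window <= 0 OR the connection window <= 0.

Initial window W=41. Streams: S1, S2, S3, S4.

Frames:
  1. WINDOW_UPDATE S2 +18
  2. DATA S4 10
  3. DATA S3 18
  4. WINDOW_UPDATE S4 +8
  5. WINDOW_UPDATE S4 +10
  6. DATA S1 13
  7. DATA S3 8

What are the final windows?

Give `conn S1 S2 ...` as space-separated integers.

Answer: -8 28 59 15 49

Derivation:
Op 1: conn=41 S1=41 S2=59 S3=41 S4=41 blocked=[]
Op 2: conn=31 S1=41 S2=59 S3=41 S4=31 blocked=[]
Op 3: conn=13 S1=41 S2=59 S3=23 S4=31 blocked=[]
Op 4: conn=13 S1=41 S2=59 S3=23 S4=39 blocked=[]
Op 5: conn=13 S1=41 S2=59 S3=23 S4=49 blocked=[]
Op 6: conn=0 S1=28 S2=59 S3=23 S4=49 blocked=[1, 2, 3, 4]
Op 7: conn=-8 S1=28 S2=59 S3=15 S4=49 blocked=[1, 2, 3, 4]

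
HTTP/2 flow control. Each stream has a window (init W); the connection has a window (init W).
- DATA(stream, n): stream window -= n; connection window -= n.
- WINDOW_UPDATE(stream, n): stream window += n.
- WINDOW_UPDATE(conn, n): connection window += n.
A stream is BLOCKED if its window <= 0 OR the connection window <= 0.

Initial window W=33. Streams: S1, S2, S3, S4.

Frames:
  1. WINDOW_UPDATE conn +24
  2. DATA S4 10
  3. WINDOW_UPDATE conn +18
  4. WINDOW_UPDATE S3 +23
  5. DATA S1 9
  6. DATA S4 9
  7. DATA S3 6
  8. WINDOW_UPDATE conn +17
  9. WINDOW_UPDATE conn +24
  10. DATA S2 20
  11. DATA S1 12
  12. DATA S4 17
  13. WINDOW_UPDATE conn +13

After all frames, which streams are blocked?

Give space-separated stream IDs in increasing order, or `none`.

Op 1: conn=57 S1=33 S2=33 S3=33 S4=33 blocked=[]
Op 2: conn=47 S1=33 S2=33 S3=33 S4=23 blocked=[]
Op 3: conn=65 S1=33 S2=33 S3=33 S4=23 blocked=[]
Op 4: conn=65 S1=33 S2=33 S3=56 S4=23 blocked=[]
Op 5: conn=56 S1=24 S2=33 S3=56 S4=23 blocked=[]
Op 6: conn=47 S1=24 S2=33 S3=56 S4=14 blocked=[]
Op 7: conn=41 S1=24 S2=33 S3=50 S4=14 blocked=[]
Op 8: conn=58 S1=24 S2=33 S3=50 S4=14 blocked=[]
Op 9: conn=82 S1=24 S2=33 S3=50 S4=14 blocked=[]
Op 10: conn=62 S1=24 S2=13 S3=50 S4=14 blocked=[]
Op 11: conn=50 S1=12 S2=13 S3=50 S4=14 blocked=[]
Op 12: conn=33 S1=12 S2=13 S3=50 S4=-3 blocked=[4]
Op 13: conn=46 S1=12 S2=13 S3=50 S4=-3 blocked=[4]

Answer: S4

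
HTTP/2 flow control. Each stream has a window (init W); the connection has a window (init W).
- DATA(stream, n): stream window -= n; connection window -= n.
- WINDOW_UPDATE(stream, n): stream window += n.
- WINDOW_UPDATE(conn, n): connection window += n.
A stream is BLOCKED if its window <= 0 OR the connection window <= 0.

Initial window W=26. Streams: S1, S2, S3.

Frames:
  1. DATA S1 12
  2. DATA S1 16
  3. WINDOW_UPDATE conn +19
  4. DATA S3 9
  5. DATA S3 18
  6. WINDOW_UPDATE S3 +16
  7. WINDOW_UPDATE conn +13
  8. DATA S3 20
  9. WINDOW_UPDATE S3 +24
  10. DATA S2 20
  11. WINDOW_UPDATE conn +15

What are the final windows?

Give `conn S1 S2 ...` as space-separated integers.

Answer: -22 -2 6 19

Derivation:
Op 1: conn=14 S1=14 S2=26 S3=26 blocked=[]
Op 2: conn=-2 S1=-2 S2=26 S3=26 blocked=[1, 2, 3]
Op 3: conn=17 S1=-2 S2=26 S3=26 blocked=[1]
Op 4: conn=8 S1=-2 S2=26 S3=17 blocked=[1]
Op 5: conn=-10 S1=-2 S2=26 S3=-1 blocked=[1, 2, 3]
Op 6: conn=-10 S1=-2 S2=26 S3=15 blocked=[1, 2, 3]
Op 7: conn=3 S1=-2 S2=26 S3=15 blocked=[1]
Op 8: conn=-17 S1=-2 S2=26 S3=-5 blocked=[1, 2, 3]
Op 9: conn=-17 S1=-2 S2=26 S3=19 blocked=[1, 2, 3]
Op 10: conn=-37 S1=-2 S2=6 S3=19 blocked=[1, 2, 3]
Op 11: conn=-22 S1=-2 S2=6 S3=19 blocked=[1, 2, 3]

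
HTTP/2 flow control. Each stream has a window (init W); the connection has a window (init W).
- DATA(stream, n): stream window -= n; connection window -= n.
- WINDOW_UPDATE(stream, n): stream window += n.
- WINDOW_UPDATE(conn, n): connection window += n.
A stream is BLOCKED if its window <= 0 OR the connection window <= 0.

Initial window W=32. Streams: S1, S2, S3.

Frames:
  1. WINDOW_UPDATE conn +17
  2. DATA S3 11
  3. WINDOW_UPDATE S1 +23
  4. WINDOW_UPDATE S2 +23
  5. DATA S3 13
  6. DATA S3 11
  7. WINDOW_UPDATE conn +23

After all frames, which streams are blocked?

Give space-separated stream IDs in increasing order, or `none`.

Op 1: conn=49 S1=32 S2=32 S3=32 blocked=[]
Op 2: conn=38 S1=32 S2=32 S3=21 blocked=[]
Op 3: conn=38 S1=55 S2=32 S3=21 blocked=[]
Op 4: conn=38 S1=55 S2=55 S3=21 blocked=[]
Op 5: conn=25 S1=55 S2=55 S3=8 blocked=[]
Op 6: conn=14 S1=55 S2=55 S3=-3 blocked=[3]
Op 7: conn=37 S1=55 S2=55 S3=-3 blocked=[3]

Answer: S3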